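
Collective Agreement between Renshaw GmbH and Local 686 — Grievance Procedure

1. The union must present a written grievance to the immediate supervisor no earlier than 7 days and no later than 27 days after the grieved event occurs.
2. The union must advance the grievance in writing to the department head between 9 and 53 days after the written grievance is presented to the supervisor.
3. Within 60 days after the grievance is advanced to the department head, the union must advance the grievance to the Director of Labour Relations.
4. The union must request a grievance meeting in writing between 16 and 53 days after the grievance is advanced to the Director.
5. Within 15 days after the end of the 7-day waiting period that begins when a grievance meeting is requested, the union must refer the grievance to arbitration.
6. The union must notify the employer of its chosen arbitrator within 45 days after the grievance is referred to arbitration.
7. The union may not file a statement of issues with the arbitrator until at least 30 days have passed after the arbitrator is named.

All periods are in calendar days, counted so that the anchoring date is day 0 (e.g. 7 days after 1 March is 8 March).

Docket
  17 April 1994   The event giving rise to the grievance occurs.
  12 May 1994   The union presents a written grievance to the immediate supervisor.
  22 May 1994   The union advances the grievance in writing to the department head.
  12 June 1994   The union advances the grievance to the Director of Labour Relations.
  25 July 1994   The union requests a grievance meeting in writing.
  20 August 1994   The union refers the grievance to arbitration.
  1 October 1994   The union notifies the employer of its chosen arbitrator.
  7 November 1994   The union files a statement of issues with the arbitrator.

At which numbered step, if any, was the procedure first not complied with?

(1) the permitted window runs from 17 April 1994 + 7 = 24 April 1994 to 17 April 1994 + 27 = 14 May 1994; done 12 May 1994 — within the window.
(2) the permitted window runs from 12 May 1994 + 9 = 21 May 1994 to 12 May 1994 + 53 = 4 July 1994; done 22 May 1994 — within the window.
(3) due by 22 May 1994 + 60 days = 21 July 1994; done 12 June 1994 — timely.
(4) the permitted window runs from 12 June 1994 + 16 = 28 June 1994 to 12 June 1994 + 53 = 4 August 1994; done 25 July 1994 — within the window.
(5) due by 1 August 1994 + 15 days = 16 August 1994; done 20 August 1994 — 4 days late.
The procedure was therefore not followed at step 5.

Step 5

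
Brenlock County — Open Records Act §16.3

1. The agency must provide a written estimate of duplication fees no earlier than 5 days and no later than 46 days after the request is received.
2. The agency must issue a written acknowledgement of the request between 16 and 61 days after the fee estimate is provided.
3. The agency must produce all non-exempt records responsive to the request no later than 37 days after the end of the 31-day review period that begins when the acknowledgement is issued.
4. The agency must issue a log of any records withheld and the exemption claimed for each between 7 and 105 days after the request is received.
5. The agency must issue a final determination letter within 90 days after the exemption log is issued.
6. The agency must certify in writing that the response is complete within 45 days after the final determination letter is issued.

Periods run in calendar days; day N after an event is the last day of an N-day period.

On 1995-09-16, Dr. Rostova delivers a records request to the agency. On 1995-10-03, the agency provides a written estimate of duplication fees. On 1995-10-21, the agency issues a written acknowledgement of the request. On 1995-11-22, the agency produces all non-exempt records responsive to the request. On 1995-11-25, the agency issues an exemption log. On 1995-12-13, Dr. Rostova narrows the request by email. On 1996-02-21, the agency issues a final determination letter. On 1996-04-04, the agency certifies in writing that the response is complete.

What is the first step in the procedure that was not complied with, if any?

(1) the permitted window runs from 1995-09-16 + 5 = 1995-09-21 to 1995-09-16 + 46 = 1995-11-01; done 1995-10-03, which is between those dates.
(2) the permitted window runs from 1995-10-03 + 16 = 1995-10-19 to 1995-10-03 + 61 = 1995-12-03; 1995-10-21 falls inside that range.
(3) due by 1995-11-21 + 37 days = 1995-12-28; done 1995-11-22 — timely.
(4) the permitted window runs from 1995-09-16 + 7 = 1995-09-23 to 1995-09-16 + 105 = 1995-12-30; done 1995-11-25 — within the window.
(5) due by 1995-11-25 + 90 days = 1996-02-23; 1996-02-21 is within that limit.
(6) due by 1996-02-21 + 45 days = 1996-04-06; 1996-04-04 is within that limit.

None — every step was satisfied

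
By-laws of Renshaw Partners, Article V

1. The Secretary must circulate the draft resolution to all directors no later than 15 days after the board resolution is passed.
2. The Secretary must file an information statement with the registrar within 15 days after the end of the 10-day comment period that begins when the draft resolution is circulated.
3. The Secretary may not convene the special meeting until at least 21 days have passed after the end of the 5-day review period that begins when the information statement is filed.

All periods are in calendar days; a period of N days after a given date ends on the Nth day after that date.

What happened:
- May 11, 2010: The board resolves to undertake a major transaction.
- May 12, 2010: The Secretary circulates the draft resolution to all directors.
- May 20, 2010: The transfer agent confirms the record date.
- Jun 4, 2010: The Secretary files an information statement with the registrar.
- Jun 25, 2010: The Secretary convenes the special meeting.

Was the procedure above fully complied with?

Step 1: 15 days after May 11, 2010 (when the board resolution is passed) is May 26, 2010; done May 12, 2010 — timely.
Step 2: 15 days after May 22, 2010 (end of the 10-day comment period, which began when the draft resolution is circulated on May 12, 2010) is Jun 6, 2010; completed Jun 4, 2010, before the deadline.
Step 3: the earliest permitted date is 21 days after Jun 9, 2010 (end of the 5-day review period, which began when the information statement is filed on Jun 4, 2010), i.e. Jun 30, 2010; acted on Jun 25, 2010, 5 days prematurely.

No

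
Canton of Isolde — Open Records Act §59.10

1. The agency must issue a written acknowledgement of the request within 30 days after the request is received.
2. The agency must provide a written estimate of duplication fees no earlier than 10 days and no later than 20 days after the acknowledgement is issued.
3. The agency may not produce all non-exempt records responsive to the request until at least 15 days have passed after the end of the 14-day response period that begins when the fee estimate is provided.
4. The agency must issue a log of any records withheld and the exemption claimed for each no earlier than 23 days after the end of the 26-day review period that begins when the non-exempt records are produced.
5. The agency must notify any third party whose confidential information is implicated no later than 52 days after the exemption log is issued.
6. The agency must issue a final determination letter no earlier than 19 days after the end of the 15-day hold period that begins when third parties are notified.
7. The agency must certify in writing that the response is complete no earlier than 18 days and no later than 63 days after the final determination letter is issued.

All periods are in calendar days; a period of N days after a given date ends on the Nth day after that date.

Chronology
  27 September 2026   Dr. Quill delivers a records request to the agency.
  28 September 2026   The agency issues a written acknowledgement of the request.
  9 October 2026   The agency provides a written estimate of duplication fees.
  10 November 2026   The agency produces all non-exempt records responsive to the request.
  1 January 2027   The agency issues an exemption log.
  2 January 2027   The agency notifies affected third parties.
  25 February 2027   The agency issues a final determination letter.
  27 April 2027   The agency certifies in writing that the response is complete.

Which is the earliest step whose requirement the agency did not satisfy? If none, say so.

(1) due by 27 September 2026 + 30 days = 27 October 2026; 28 September 2026 is within that limit.
(2) the permitted window runs from 28 September 2026 + 10 = 8 October 2026 to 28 September 2026 + 20 = 18 October 2026; done 9 October 2026 — within the window.
(3) permitted from 23 October 2026 + 15 days = 7 November 2026 onward; done 10 November 2026 — permitted.
(4) permitted from 6 December 2026 + 23 days = 29 December 2026 onward; 1 January 2027 is on or after that date.
(5) due by 1 January 2027 + 52 days = 22 February 2027; completed 2 January 2027, before the deadline.
(6) permitted from 17 January 2027 + 19 days = 5 February 2027 onward; done 25 February 2027 — permitted.
(7) the permitted window runs from 25 February 2027 + 18 = 15 March 2027 to 25 February 2027 + 63 = 29 April 2027; 27 April 2027 falls inside that range.

None — every step was satisfied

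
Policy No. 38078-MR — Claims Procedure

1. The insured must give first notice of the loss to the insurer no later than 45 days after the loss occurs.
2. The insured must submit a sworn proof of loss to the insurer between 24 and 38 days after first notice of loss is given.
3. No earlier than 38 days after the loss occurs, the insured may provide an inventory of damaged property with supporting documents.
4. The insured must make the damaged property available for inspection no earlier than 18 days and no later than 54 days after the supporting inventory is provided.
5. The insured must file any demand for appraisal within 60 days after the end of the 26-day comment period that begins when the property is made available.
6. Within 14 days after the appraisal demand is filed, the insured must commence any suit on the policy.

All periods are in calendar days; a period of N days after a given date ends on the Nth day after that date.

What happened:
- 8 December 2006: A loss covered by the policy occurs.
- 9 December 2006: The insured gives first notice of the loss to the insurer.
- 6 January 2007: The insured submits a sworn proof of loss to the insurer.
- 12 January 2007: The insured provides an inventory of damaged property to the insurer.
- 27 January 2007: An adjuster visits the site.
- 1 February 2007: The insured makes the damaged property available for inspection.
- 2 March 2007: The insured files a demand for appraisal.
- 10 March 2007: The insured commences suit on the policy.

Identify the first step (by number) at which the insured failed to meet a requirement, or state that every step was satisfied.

Step 3

Step 1 — counting 45 days from 8 December 2006 (when the loss occurs) gives a deadline of 22 January 2007; done 9 December 2006 — timely.
Step 2 — 24 and 38 days from 9 December 2006 (when first notice of loss is given) are 2 January 2007 and 16 January 2007 respectively; done 6 January 2007 — within the window.
Step 3 — must wait 38 days from 8 December 2006 (when the loss occurs), so not before 15 January 2007; 12 January 2007 is 3 days before the earliest permitted date.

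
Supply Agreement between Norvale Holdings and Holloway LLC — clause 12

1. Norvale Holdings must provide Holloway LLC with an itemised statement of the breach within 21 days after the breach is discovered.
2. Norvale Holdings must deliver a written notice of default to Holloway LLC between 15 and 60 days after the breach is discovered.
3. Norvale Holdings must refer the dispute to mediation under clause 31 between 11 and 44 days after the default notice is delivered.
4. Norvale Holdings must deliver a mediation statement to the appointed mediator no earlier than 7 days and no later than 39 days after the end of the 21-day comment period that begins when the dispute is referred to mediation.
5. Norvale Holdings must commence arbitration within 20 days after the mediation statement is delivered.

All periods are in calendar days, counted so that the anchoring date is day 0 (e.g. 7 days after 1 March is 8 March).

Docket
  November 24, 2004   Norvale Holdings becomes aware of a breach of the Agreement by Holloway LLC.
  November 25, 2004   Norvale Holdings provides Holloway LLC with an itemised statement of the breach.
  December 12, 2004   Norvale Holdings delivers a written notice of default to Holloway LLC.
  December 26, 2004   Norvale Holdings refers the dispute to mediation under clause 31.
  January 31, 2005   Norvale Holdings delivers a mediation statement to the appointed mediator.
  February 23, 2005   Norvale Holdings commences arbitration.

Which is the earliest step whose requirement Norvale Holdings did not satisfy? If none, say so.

Step 5

Step 1: 21 days after November 24, 2004 (when the breach is discovered) is December 15, 2004; completed November 25, 2004, before the deadline.
Step 2: the window is 15–60 days after November 24, 2004 (when the breach is discovered), so December 9, 2004 through January 23, 2005; December 12, 2004 falls inside that range.
Step 3: the window is 11–44 days after December 12, 2004 (when the default notice is delivered), so December 23, 2004 through January 25, 2005; done December 26, 2004, which is between those dates.
Step 4: the window is 7–39 days after January 16, 2005 (end of the 21-day comment period, which began when the dispute is referred to mediation on December 26, 2004), so January 23, 2005 through February 24, 2005; January 31, 2005 falls inside that range.
Step 5: 20 days after January 31, 2005 (when the mediation statement is delivered) is February 20, 2005; done February 23, 2005 — 3 days late.
Later steps need not be reached.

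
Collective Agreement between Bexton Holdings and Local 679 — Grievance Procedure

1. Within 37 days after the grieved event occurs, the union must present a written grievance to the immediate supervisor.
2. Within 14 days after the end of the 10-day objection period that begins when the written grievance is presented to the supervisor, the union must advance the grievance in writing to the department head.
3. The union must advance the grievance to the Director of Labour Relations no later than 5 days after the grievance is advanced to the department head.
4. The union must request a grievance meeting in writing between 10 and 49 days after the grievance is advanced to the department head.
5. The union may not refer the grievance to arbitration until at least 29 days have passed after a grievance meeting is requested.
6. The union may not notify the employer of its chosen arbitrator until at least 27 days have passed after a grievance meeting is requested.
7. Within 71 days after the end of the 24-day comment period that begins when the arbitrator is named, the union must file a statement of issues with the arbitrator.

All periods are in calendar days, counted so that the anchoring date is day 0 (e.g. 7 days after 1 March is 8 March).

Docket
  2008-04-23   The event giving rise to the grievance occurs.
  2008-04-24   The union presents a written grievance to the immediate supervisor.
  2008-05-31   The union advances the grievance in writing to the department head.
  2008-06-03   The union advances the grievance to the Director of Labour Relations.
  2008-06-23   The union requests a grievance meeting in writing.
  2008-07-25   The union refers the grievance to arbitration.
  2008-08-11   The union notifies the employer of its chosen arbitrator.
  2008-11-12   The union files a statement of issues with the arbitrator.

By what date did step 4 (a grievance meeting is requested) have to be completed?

Step 4 runs from 2008-05-31, when the grievance is advanced to the department head. The window is 10–49 days after 2008-05-31; it closes on 2008-07-19.

2008-07-19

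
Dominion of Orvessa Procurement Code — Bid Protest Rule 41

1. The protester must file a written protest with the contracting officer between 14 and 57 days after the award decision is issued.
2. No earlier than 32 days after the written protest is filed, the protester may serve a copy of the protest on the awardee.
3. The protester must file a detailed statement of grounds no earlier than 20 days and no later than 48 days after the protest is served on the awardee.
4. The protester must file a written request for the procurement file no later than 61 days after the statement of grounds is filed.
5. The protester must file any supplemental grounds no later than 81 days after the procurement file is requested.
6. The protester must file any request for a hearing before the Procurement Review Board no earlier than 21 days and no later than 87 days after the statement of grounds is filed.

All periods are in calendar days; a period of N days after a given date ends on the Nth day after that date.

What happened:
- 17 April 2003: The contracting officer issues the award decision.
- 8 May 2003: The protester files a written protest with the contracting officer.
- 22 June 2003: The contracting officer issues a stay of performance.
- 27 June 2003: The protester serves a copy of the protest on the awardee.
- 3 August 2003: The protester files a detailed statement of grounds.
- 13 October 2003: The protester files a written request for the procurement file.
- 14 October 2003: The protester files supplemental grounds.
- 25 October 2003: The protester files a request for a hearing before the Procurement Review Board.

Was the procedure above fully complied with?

(1) the permitted window runs from 17 April 2003 + 14 = 1 May 2003 to 17 April 2003 + 57 = 13 June 2003; 8 May 2003 falls inside that range.
(2) permitted from 8 May 2003 + 32 days = 9 June 2003 onward; 27 June 2003 is on or after that date.
(3) the permitted window runs from 27 June 2003 + 20 = 17 July 2003 to 27 June 2003 + 48 = 14 August 2003; done 3 August 2003, which is between those dates.
(4) due by 3 August 2003 + 61 days = 3 October 2003; 13 October 2003 misses that deadline by 10 days.
That is the first point of non-compliance.

No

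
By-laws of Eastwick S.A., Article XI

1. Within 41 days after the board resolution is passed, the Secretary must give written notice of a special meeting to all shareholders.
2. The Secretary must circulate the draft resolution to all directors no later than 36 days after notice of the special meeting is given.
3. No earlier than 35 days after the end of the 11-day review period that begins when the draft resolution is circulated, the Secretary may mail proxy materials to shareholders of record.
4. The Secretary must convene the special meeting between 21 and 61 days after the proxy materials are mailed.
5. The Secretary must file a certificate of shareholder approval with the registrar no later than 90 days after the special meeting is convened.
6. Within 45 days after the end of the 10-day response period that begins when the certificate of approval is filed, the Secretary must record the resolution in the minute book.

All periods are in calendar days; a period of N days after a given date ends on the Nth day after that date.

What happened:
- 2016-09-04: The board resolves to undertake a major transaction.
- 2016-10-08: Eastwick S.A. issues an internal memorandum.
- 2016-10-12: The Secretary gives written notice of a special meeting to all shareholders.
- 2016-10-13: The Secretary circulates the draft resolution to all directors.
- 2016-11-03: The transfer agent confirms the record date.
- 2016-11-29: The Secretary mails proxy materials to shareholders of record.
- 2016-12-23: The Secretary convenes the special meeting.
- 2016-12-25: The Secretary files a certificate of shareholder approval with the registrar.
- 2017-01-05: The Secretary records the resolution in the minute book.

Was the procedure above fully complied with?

Yes

Step 1 — counting 41 days from 2016-09-04 (when the board resolution is passed) gives a deadline of 2016-10-15; done 2016-10-12 — timely.
Step 2 — counting 36 days from 2016-10-12 (when notice of the special meeting is given) gives a deadline of 2016-11-17; done 2016-10-13 — timely.
Step 3 — must wait 35 days from 2016-10-24 (end of the 11-day review period, which began when the draft resolution is circulated on 2016-10-13), so not before 2016-11-28; done 2016-11-29 — permitted.
Step 4 — 21 and 61 days from 2016-11-29 (when the proxy materials are mailed) are 2016-12-20 and 2017-01-29 respectively; 2016-12-23 falls inside that range.
Step 5 — counting 90 days from 2016-12-23 (when the special meeting is convened) gives a deadline of 2017-03-23; done 2016-12-25 — timely.
Step 6 — counting 45 days from 2017-01-04 (end of the 10-day response period, which began when the certificate of approval is filed on 2016-12-25) gives a deadline of 2017-02-18; completed 2017-01-05, before the deadline.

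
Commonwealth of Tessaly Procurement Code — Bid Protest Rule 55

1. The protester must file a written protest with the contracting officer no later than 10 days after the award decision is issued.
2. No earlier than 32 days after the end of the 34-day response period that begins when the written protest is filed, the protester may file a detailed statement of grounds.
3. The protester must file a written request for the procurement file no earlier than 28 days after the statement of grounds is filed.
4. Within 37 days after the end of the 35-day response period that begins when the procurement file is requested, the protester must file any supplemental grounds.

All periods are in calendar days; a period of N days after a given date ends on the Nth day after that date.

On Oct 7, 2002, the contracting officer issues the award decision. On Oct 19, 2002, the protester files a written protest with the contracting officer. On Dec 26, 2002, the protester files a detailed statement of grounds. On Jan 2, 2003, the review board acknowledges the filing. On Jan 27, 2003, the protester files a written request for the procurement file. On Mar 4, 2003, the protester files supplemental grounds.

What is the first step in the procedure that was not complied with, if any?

Step 1 — counting 10 days from Oct 7, 2002 (when the award decision is issued) gives a deadline of Oct 17, 2002; not done until Oct 19, 2002, 2 days after the deadline.
The analysis stops there.

Step 1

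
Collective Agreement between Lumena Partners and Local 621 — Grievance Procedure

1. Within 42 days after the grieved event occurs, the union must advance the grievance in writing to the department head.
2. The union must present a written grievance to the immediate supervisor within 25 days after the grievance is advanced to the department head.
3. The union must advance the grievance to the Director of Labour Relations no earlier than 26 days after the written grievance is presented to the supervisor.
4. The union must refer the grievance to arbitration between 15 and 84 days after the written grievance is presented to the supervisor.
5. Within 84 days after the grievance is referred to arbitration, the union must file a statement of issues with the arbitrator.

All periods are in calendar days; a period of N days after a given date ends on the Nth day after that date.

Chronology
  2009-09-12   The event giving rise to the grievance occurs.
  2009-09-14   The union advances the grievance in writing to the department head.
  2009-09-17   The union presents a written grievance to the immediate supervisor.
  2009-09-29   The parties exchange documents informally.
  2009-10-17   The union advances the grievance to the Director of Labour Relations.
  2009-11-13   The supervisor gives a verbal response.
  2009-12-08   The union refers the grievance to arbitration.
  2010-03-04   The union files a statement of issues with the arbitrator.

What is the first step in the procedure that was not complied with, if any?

Step 5

(1) due by 2009-09-12 + 42 days = 2009-10-24; 2009-09-14 is within that limit.
(2) due by 2009-09-14 + 25 days = 2009-10-09; done 2009-09-17 — timely.
(3) permitted from 2009-09-17 + 26 days = 2009-10-13 onward; 2009-10-17 is on or after that date.
(4) the permitted window runs from 2009-09-17 + 15 = 2009-10-02 to 2009-09-17 + 84 = 2009-12-10; done 2009-12-08, which is between those dates.
(5) due by 2009-12-08 + 84 days = 2010-03-02; not done until 2010-03-04, 2 days after the deadline.
Later steps need not be reached.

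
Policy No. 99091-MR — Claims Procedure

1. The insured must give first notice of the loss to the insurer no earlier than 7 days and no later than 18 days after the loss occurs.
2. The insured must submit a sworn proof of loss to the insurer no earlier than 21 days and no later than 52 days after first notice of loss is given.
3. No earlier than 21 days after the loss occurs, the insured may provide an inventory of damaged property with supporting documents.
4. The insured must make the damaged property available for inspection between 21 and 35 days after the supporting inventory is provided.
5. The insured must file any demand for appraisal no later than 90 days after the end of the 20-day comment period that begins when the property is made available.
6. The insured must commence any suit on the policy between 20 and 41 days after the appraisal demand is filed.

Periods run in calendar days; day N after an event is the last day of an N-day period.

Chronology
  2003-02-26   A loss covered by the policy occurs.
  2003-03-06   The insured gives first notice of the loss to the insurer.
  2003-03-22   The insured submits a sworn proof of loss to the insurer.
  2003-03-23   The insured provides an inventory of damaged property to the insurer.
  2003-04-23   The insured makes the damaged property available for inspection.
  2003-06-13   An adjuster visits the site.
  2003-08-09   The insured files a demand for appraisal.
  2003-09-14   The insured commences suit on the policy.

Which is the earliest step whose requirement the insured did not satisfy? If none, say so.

Step 2

(1) the permitted window runs from 2003-02-26 + 7 = 2003-03-05 to 2003-02-26 + 18 = 2003-03-16; 2003-03-06 falls inside that range.
(2) the permitted window runs from 2003-03-06 + 21 = 2003-03-27 to 2003-03-06 + 52 = 2003-04-27; 2003-03-22 is 5 days too early.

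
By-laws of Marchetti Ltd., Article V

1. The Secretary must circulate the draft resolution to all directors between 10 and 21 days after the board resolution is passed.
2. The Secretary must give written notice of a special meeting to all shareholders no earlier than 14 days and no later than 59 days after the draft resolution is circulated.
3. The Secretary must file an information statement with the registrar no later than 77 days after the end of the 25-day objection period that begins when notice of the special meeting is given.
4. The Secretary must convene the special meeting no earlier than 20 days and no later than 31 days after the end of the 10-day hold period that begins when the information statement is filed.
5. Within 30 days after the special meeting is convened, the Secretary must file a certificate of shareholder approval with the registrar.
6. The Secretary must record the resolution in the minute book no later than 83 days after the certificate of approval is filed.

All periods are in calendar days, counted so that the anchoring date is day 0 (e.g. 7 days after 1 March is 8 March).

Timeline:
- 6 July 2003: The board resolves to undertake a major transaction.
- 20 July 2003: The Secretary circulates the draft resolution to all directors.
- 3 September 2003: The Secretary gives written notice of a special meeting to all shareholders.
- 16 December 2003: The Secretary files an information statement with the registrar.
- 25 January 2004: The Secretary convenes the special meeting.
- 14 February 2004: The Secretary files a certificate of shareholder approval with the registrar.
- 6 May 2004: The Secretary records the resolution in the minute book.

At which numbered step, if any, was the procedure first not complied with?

(1) the permitted window runs from 6 July 2003 + 10 = 16 July 2003 to 6 July 2003 + 21 = 27 July 2003; done 20 July 2003 — within the window.
(2) the permitted window runs from 20 July 2003 + 14 = 3 August 2003 to 20 July 2003 + 59 = 17 September 2003; done 3 September 2003, which is between those dates.
(3) due by 28 September 2003 + 77 days = 14 December 2003; 16 December 2003 misses that deadline by 2 days.
The procedure was therefore not followed at step 3.

Step 3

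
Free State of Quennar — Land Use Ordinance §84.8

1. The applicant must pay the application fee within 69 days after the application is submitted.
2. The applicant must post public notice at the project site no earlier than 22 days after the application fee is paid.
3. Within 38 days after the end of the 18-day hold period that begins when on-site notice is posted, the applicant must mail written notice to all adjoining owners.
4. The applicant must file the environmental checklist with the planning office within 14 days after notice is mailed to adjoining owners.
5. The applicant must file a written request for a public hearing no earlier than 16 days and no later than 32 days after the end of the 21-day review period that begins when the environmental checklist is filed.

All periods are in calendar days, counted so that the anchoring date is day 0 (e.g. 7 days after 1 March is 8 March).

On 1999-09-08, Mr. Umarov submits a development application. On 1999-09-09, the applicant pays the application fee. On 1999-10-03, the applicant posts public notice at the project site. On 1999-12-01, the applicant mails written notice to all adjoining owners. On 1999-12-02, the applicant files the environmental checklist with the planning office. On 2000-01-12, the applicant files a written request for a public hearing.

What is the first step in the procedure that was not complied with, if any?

Step 3

Step 1 — counting 69 days from 1999-09-08 (when the application is submitted) gives a deadline of 1999-11-16; done 1999-09-09 — timely.
Step 2 — must wait 22 days from 1999-09-09 (when the application fee is paid), so not before 1999-10-01; done 1999-10-03, after the minimum wait.
Step 3 — counting 38 days from 1999-10-21 (end of the 18-day hold period, which began when on-site notice is posted on 1999-10-03) gives a deadline of 1999-11-28; 1999-12-01 misses that deadline by 3 days.
The procedure was therefore not followed at step 3.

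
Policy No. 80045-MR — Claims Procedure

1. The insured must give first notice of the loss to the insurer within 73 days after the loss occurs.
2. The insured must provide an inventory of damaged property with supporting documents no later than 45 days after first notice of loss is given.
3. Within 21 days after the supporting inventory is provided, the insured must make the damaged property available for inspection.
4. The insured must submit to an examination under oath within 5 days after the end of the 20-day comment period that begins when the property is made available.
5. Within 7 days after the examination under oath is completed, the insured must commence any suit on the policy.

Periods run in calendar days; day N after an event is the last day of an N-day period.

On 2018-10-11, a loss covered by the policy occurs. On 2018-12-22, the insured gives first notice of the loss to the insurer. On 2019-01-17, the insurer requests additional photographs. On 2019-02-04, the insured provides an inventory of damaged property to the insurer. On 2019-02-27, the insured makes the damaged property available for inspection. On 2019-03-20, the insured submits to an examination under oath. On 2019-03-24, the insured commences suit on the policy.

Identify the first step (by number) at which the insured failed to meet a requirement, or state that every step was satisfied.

Step 3

Step 1 — counting 73 days from 2018-10-11 (when the loss occurs) gives a deadline of 2018-12-23; 2018-12-22 is within that limit.
Step 2 — counting 45 days from 2018-12-22 (when first notice of loss is given) gives a deadline of 2019-02-05; done 2019-02-04 — timely.
Step 3 — counting 21 days from 2019-02-04 (when the supporting inventory is provided) gives a deadline of 2019-02-25; not done until 2019-02-27, 2 days after the deadline.
The analysis stops there.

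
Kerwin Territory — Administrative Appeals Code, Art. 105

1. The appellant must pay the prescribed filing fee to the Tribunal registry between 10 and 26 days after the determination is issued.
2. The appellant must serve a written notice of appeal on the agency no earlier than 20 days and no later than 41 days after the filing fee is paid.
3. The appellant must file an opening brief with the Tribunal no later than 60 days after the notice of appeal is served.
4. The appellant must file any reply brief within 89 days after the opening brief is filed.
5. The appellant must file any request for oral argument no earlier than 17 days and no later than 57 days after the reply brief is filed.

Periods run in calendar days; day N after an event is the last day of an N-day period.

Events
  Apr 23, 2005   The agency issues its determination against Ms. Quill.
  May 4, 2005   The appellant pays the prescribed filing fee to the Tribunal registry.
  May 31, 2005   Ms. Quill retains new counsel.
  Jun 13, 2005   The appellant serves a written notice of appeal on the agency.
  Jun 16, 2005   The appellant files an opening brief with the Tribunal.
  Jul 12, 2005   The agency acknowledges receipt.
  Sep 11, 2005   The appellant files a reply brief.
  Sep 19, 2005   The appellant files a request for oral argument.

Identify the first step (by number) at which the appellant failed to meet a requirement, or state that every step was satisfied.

Step 5

Step 1 — 10 and 26 days from Apr 23, 2005 (when the determination is issued) are May 3, 2005 and May 19, 2005 respectively; done May 4, 2005, which is between those dates.
Step 2 — 20 and 41 days from May 4, 2005 (when the filing fee is paid) are May 24, 2005 and Jun 14, 2005 respectively; Jun 13, 2005 falls inside that range.
Step 3 — counting 60 days from Jun 13, 2005 (when the notice of appeal is served) gives a deadline of Aug 12, 2005; Jun 16, 2005 is within that limit.
Step 4 — counting 89 days from Jun 16, 2005 (when the opening brief is filed) gives a deadline of Sep 13, 2005; completed Sep 11, 2005, before the deadline.
Step 5 — 17 and 57 days from Sep 11, 2005 (when the reply brief is filed) are Sep 28, 2005 and Nov 7, 2005 respectively; Sep 19, 2005 is 9 days too early.
No need to go further; step 5 was not satisfied.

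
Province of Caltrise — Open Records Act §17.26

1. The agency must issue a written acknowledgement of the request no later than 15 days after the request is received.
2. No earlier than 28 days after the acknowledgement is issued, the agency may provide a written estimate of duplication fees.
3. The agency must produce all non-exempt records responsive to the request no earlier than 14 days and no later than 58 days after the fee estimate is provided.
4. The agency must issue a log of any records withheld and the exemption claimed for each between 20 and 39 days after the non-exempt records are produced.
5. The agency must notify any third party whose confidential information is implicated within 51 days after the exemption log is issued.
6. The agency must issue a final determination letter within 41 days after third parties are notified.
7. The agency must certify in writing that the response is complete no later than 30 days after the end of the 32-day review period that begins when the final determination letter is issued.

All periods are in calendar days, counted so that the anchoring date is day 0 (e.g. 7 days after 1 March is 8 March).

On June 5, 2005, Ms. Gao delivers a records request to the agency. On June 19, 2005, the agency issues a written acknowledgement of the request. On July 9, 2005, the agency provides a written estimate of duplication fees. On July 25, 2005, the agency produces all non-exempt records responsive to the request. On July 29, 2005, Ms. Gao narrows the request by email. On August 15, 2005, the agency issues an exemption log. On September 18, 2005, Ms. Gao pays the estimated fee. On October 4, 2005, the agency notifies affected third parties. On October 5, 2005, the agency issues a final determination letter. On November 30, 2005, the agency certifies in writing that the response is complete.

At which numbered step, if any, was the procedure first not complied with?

Step 1: 15 days after June 5, 2005 (when the request is received) is June 20, 2005; June 19, 2005 is within that limit.
Step 2: the earliest permitted date is 28 days after June 19, 2005 (when the acknowledgement is issued), i.e. July 17, 2005; done July 9, 2005 — 8 days too early.
The procedure was therefore not followed at step 2.

Step 2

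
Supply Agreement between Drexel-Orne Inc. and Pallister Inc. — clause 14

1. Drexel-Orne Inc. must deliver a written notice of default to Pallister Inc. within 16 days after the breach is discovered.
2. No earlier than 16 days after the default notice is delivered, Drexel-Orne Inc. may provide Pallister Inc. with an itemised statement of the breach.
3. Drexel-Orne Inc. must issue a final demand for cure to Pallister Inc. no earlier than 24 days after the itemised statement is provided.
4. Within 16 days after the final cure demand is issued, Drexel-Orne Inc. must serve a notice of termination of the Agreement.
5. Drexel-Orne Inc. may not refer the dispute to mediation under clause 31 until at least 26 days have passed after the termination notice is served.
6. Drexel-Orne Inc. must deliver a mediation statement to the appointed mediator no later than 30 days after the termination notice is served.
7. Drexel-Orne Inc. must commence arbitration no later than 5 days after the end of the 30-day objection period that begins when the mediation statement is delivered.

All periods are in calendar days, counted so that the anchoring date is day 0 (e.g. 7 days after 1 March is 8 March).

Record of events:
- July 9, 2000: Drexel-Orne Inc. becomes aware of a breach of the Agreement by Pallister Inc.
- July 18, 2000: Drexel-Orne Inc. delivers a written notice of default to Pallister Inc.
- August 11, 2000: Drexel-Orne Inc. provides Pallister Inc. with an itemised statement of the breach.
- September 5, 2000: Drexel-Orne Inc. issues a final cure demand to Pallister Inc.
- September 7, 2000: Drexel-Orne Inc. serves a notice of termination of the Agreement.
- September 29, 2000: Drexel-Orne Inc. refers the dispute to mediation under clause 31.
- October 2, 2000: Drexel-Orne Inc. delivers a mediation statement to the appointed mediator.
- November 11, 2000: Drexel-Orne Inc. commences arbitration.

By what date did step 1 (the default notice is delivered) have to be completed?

Step 1 runs from July 9, 2000, when the breach is discovered. 16 days after July 9, 2000 is July 25, 2000.

July 25, 2000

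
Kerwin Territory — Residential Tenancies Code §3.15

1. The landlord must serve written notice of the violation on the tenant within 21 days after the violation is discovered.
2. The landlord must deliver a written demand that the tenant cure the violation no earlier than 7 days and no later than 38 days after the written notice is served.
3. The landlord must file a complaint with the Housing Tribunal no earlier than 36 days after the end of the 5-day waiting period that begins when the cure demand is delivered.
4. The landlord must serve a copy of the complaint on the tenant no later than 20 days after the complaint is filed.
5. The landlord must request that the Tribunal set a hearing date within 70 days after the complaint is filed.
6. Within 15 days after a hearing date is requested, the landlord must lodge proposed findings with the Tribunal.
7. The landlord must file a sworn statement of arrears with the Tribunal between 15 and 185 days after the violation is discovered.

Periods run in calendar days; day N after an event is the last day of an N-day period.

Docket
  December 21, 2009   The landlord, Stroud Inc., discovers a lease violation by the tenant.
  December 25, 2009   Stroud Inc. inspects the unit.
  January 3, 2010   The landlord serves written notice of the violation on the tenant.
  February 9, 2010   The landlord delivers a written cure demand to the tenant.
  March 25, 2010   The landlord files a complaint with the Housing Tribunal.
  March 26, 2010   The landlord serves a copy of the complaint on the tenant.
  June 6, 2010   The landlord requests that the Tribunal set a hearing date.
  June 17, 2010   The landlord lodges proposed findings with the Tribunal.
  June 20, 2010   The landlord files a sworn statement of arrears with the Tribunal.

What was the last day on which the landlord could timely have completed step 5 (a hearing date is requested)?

Step 5 runs from March 25, 2010, when the complaint is filed. 70 days after March 25, 2010 is June 3, 2010.

June 3, 2010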